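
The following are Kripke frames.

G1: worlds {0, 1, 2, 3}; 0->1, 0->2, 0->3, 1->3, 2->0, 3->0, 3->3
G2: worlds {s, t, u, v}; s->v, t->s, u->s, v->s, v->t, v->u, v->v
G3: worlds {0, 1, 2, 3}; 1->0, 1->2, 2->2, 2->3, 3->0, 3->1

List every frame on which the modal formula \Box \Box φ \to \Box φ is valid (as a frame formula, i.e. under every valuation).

Frame correspondent (Sahlqvist): \forall x \forall y (Rxy \to \exists z (Rxz \wedge Rzy)) — i.e. density.
G1: fails — R02 but no z with R0z and Rz2.
G2: fails — Rus but no z with Ruz and Rzs.
G3: fails — R10 but no z with R1z and Rz0.
Valid on no frame.

none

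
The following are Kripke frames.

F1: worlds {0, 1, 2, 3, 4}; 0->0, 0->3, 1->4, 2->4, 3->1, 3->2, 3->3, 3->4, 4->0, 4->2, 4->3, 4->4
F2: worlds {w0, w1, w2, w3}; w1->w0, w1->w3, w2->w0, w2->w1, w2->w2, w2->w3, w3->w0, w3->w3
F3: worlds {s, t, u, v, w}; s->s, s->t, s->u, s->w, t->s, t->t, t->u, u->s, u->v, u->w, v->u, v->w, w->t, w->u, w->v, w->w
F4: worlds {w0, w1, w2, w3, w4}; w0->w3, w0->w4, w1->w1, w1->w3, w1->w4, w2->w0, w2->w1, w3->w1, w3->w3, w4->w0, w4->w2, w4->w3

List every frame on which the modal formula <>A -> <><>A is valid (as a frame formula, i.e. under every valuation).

Frame correspondent (Sahlqvist): forall x forall y (xRy -> exists w (y = w & x R^2 w)) — i.e. a generalized confluence (Geach) condition.
F1: holds.
F2: holds.
F3: holds.
F4: fails — w0Rw4 but no w with w4=w and w0R²w.

F1, F2, F3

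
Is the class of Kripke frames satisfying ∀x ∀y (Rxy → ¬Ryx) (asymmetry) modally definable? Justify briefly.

Modal frame validity is preserved under surjective bounded morphisms.
The 5-cycle (worlds a,b,c,d,e with a→b→c→d→e→a) is asymmetric. Mapping every world to a single reflexive point • is a surjective bounded morphism, and the reflexive point is not asymmetric (R•• but asymmetry requires ¬R••).
So the class is not modally definable.

Not definable by any modal formula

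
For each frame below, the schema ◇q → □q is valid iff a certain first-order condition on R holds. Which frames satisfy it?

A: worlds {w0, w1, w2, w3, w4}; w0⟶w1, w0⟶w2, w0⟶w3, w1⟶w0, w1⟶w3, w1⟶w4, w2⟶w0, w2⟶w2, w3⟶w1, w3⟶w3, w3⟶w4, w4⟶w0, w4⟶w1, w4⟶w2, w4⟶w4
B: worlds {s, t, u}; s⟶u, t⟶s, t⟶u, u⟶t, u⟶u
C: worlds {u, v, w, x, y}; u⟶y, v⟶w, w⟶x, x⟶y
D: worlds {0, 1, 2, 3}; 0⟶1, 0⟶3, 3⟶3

C

This is the axiom for partial functionality; its first-order frame correspondent is ∀x ∀y ∀z (Rxy ∧ Rxz → y = z).
A: fails — w0 sees both w1 and w2.
B: fails — t sees both s and u.
C: satisfies the condition.
D: fails — 0 sees both 1 and 3.
Valid on: C.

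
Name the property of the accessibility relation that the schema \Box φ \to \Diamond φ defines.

Suppose □φ→◇φ is valid. At any x set V(φ)=W. Then □φ at x, so ◇φ at x, so x has a successor.

seriality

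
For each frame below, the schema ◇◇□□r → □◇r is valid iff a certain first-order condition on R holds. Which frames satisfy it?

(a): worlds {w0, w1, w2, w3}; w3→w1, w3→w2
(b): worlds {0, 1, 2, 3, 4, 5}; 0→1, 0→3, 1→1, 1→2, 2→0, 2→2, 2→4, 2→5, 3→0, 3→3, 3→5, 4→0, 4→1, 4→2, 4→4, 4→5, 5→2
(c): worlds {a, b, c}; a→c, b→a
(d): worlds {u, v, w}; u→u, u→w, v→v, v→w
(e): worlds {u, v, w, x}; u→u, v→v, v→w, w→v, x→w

(a), (e)

This is the axiom for a generalized confluence (Geach) condition; its first-order frame correspondent is ∀x ∀y ∀z ((xR²y ∧ xRz) → ∃w (yR²w ∧ zRw)).
(a): condition met.
(b): fails — 2R²5, 2R0 but no w with 5R²w and 0Rw.
(c): fails — bR²c, bRa but no w with cR²w and aRw.
(d): fails — uR²u, uRw but no t with uR²t and wRt.
(e): condition met.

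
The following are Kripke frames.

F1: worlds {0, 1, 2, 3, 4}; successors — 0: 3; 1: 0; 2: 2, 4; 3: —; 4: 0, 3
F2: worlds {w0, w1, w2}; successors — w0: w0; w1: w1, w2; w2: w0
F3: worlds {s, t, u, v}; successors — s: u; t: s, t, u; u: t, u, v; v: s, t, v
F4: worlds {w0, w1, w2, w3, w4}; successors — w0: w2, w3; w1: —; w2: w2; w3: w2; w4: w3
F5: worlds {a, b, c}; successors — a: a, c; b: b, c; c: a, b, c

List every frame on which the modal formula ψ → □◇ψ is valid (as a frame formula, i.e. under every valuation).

F5

This is the axiom for symmetry; its first-order frame correspondent is ∀x ∀y (Rxy → Ryx).
F1: fails — R10 but not R01.
F2: fails — Rw1w2 but not Rw2w1.
F3: fails — Ruv but not Rvu.
F4: fails — Rw3w2 but not Rw2w3.
F5: condition met.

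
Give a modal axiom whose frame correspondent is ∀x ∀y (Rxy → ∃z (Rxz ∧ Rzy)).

□□p → □p

A defining formula is □□p → □p (the C4 axiom).
Suppose □□p→□p is valid. Take Rxy and set V(p)={w : xR²w}. Then □□p at x, so □p at x, so p at y, i.e. ∃z(Rxz∧Rzy).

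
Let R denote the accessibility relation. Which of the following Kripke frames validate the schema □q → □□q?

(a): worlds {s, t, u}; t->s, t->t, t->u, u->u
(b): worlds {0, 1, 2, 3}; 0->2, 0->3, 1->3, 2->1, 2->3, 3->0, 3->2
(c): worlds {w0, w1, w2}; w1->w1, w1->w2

The schema corresponds to transitivity: ∀x ∀y ∀z (Rxy ∧ Ryz → Rxz).
(a): holds.
(b): fails — R32 and R23 but not R33.
(c): holds.

(a), (c)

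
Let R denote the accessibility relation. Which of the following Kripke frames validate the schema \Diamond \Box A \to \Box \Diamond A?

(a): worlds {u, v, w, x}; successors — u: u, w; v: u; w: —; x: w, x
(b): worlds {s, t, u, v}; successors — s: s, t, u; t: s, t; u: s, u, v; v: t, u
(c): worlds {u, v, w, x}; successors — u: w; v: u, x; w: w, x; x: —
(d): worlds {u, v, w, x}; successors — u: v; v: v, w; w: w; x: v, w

(b), (d)

Frame correspondent (Sahlqvist): \forall x \forall y \forall z (Rxy \wedge Rxz \to \exists w (Ryw \wedge Rzw)) — i.e. convergence.
(a): fails — Ruw and Ruw but w and w have no common successor.
(b): ✓.
(c): fails — Rvu and Rvx but u and x have no common successor.
(d): ✓.
Valid on: (b), (d).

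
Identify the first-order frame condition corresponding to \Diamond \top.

This is a form of the D axiom.
Its frame correspondent is seriality — \forall x \exists y Rxy.

seriality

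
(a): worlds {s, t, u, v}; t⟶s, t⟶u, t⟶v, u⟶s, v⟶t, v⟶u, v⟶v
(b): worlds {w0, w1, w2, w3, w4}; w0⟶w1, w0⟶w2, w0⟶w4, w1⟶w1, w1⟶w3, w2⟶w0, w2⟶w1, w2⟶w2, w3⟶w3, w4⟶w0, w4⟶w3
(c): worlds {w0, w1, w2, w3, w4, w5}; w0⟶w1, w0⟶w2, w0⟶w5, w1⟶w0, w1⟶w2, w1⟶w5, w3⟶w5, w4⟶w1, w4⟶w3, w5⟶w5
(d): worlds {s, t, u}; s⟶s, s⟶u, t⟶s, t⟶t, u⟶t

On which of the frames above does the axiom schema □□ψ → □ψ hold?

The schema corresponds to density: ∀x ∀y (Rxy → ∃z (Rxz ∧ Rzy)).
(a): fails — Rus but no z with Ruz and Rzs.
(b): fails — Rw0w4 but no z with Rw0z and Rzw4.
(c): fails — Rw1w0 but no z with Rw1z and Rzw0.
(d): ✓.
Valid on: (d).

(d)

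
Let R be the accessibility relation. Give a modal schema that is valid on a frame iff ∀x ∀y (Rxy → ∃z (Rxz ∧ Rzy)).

The condition is density. The C4 schema □□r → □r defines it.

□□r → □r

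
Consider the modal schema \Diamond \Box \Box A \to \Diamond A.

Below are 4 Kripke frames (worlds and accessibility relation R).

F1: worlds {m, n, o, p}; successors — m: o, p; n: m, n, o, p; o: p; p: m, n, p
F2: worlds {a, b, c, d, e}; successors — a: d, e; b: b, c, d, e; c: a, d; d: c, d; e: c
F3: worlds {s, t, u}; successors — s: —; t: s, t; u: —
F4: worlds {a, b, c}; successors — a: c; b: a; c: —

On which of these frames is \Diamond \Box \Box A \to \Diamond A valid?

This is the axiom for a generalized confluence (Geach) condition; its first-order frame correspondent is \forall x \forall y (xRy \to \exists w (y R^2 w \wedge xRw)).
F1: ✓.
F2: ✓.
F3: fails — tRs but no w with sR²w and tRw.
F4: fails — aRc but no w with cR²w and aRw.
Valid on: F1, F2.

F1, F2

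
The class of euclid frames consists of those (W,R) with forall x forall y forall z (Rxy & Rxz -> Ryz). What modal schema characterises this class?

This is the Euclidean property; the standard corresponding axiom is 5: ◇ψ → □◇ψ.

◇ψ → □◇ψ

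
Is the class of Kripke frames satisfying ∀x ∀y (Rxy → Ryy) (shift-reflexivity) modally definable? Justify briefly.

Yes: it is shift-reflexivity, defined by the T□ schema □(□p → p).
Suppose □(□p→p) is valid. Take Rxy and set V(p)={w : Ryw}. Then at y, □p holds; since □(□p→p) at x, □p→p at y, so p at y, i.e. Ryy.

Yes — defined by □(□p → p)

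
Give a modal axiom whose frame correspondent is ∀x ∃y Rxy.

A defining formula is □s → ◇s (the D axiom).
Suppose □s→◇s is valid. At any x set V(s)=W. Then □s at x, so ◇s at x, so x has a successor.

□s → ◇s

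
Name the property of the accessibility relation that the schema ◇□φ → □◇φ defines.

convergence: ∀x ∀y ∀z (Rxy ∧ Rxz → ∃w (Ryw ∧ Rzw))

Suppose ◇□φ→□◇φ is valid. Take Rxy, Rxz and set V(φ)={w : Ryw}. Then □φ at y so ◇□φ at x, so □◇φ at x, so ◇φ at z, giving w with Rzw and Ryw.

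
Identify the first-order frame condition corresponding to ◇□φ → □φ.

This schema is equivalent to the 5 axiom ◇φ → □◇φ.
Its frame correspondent is the Euclidean property — ∀x ∀y ∀z (Rxy ∧ Rxz → Ryz).

The Euclidean property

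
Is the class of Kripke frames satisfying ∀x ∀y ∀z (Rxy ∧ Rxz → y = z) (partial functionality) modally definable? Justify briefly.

Yes — defined by ◇q → □q

This is a Sahlqvist condition; the CD axiom ◇q → □q defines it.
Suppose ◇q→□q is valid. Take Rxy, Rxz and set V(q)={y}. Then ◇q at x, so □q at x, so q at z, i.e. z=y.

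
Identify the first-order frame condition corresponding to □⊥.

emptiness of R: ∀x ∀y ¬Rxy

□⊥ is valid iff no world has any successor (otherwise □⊥ fails at any world with one).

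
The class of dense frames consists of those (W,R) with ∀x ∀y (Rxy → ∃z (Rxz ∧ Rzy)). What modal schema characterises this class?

This is density; the standard corresponding axiom is C4: □□r → □r.
Suppose □□r→□r is valid. Take Rxy and set V(r)={w : xR²w}. Then □□r at x, so □r at x, so r at y, i.e. ∃z(Rxz∧Rzy).

□□r → □r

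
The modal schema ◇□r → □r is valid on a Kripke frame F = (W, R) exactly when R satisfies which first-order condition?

Replacing r by ¬r and contraposing gives the equivalent schema ◇r → □◇r.
Suppose ◇r→□◇r is valid. Take Rxy, Rxz and set V(r)={y}. Then ◇r at x, so □◇r at x, so ◇r at z, so some w with Rzw has r; w=y, i.e. Rzy. By symmetry of the argument, Ryz.

The Euclidean property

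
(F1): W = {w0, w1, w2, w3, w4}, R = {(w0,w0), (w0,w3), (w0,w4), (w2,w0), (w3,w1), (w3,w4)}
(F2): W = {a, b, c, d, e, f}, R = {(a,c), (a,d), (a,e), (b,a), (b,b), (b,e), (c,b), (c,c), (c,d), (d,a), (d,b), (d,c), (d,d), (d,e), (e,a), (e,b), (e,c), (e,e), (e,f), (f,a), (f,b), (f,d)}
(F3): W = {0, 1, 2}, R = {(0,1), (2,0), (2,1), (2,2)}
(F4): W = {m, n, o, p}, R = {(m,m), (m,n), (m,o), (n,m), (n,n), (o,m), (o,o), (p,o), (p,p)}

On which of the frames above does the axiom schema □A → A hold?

(F4)

The schema corresponds to reflexivity: ∀x Rxx.
(F1): fails — world w1 does not see itself.
(F2): fails — world a does not see itself.
(F3): fails — world 0 does not see itself.
(F4): satisfies the condition.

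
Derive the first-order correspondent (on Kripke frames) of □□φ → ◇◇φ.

∀x ∃w (xR²w ∧ xR²w)

This is a Sahlqvist (Geach-type) schema ◇^0□^2φ → □^0◇^2φ.
First-order correspondent: ∀x ∃w (xR²w ∧ xR²w).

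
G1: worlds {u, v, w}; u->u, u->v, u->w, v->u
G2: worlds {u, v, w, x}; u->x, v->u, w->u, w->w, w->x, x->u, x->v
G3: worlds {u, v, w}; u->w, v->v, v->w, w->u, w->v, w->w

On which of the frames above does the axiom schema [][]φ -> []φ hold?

This is the axiom for density; its first-order frame correspondent is forall x forall y (Rxy -> exists z (Rxz & Rzy)).
G1: holds.
G2: fails — Rvu but no z with Rvz and Rzu.
G3: holds.

G1, G3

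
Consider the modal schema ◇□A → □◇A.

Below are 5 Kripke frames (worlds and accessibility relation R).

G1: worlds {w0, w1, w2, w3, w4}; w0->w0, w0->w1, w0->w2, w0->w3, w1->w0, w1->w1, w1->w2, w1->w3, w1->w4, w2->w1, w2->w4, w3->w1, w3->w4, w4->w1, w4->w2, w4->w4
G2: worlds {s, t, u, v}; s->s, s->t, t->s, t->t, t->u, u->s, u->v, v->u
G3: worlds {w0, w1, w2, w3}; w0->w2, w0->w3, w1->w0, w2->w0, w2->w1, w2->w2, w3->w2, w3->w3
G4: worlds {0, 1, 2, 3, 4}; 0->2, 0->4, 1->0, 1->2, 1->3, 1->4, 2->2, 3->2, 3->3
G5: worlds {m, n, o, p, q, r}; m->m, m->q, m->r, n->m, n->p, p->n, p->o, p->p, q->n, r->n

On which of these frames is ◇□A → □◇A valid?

Frame correspondent (Sahlqvist): ∀x ∀y ∀z (Rxy ∧ Rxz → ∃w (Ryw ∧ Rzw)) — i.e. convergence.
G1: satisfies the condition.
G2: fails — Ruv and Rus but v and s have no common successor.
G3: fails — Rw2w0 and Rw2w1 but w0 and w1 have no common successor.
G4: fails — R02 and R04 but 2 and 4 have no common successor.
G5: fails — Rmr and Rmm but r and m have no common successor.

G1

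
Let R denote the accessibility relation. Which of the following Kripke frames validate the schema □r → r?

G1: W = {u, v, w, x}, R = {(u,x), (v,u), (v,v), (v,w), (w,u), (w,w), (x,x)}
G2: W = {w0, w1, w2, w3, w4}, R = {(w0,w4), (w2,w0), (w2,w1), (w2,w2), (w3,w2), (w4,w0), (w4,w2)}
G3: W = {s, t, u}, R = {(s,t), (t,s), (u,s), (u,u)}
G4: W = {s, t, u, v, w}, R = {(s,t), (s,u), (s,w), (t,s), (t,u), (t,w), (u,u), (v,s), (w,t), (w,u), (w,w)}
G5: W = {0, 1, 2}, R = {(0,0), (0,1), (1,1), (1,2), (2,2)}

The schema corresponds to reflexivity: ∀x Rxx.
G1: fails — world u does not see itself.
G2: fails — world w0 does not see itself.
G3: fails — world s does not see itself.
G4: fails — world s does not see itself.
G5: ✓.

G5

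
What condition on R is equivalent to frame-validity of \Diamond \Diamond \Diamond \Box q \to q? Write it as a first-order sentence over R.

\forall x \forall y (x R^3 y \to \exists w (yRw \wedge x = w))

This is a Sahlqvist (Geach-type) schema ◇^3□^1q → □^0◇^0q.
Minimal-valuation argument: fix x; take any y with xR^3y and any z with xR^0z. Set V(q) to the set of worlds R-reachable from y in exactly 1 step. Then □^1q holds at y, so the antecedent holds at x; validity forces ◇^0q at z, giving a w with zR^0w and yR^1w.
First-order correspondent: \forall x \forall y (x R^3 y \to \exists w (yRw \wedge x = w)).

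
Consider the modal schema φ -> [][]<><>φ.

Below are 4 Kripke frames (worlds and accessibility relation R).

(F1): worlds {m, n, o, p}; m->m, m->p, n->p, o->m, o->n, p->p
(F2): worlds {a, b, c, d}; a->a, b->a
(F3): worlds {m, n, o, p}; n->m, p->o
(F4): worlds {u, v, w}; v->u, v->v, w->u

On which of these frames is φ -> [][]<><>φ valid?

(F3)

The schema corresponds to a generalized confluence (Geach) condition: forall x forall z (x R^2 z -> exists w (x = w & z R^2 w)).
(F1): fails — mR²p but no w with m=w and pR²w.
(F2): fails — bR²a but no w with b=w and aR²w.
(F3): condition met.
(F4): fails — vR²u but no t with v=t and uR²t.
Valid on: (F3).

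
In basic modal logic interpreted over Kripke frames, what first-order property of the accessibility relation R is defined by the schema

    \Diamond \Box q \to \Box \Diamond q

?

convergence

This is the .2 axiom.
Its frame correspondent is convergence — \forall x \forall y \forall z (Rxy \wedge Rxz \to \exists w (Ryw \wedge Rzw)).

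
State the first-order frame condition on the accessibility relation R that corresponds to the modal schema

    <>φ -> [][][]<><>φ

This is a Sahlqvist (Geach-type) schema ◇^1□^0φ → □^3◇^2φ.
Minimal-valuation argument: fix x; take any y with xR^1y and any z with xR^3z. Set V(φ) to the set of worlds R-reachable from y in exactly 0 steps. Then □^0φ holds at y, so the antecedent holds at x; validity forces ◇^2φ at z, giving a w with zR^2w and yR^0w.
First-order correspondent: forall x forall y forall z ((xRy & x R^3 z) -> exists w (y = w & z R^2 w)).

forall x forall y forall z ((xRy & x R^3 z) -> exists w (y = w & z R^2 w))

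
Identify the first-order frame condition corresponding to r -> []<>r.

Symmetry

This schema is the B axiom.
Its frame correspondent is symmetry — forall x forall y (Rxy -> Ryx).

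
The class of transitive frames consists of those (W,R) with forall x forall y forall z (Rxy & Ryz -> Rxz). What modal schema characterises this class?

□s → □□s

A defining formula is □s → □□s (the 4 axiom).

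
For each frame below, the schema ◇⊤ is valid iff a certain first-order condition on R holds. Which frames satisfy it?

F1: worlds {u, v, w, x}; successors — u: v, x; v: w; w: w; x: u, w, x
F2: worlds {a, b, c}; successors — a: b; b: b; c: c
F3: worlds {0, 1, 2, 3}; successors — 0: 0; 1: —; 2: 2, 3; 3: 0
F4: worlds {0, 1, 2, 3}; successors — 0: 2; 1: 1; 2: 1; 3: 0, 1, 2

The schema corresponds to seriality: ∀x ∃y Rxy.
F1: ✓.
F2: ✓.
F3: fails — world 1 has no successor.
F4: ✓.

F1, F2, F4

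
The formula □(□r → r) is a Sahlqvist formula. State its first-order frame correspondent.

Suppose □(□r→r) is valid. Take Rxy and set V(r)={w : Ryw}. Then at y, □r holds; since □(□r→r) at x, □r→r at y, so r at y, i.e. Ryy.

shift-reflexivity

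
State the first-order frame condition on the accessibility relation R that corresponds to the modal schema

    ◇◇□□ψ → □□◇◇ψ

∀x ∀y ∀z ((xR²y ∧ xR²z) → ∃w (yR²w ∧ zR²w))

This is a Sahlqvist (Geach-type) schema ◇^2□^2ψ → □^2◇^2ψ.
Minimal-valuation argument: fix x; take any y with xR^2y and any z with xR^2z. Set V(ψ) to the set of worlds R-reachable from y in exactly 2 steps. Then □^2ψ holds at y, so the antecedent holds at x; validity forces ◇^2ψ at z, giving a w with zR^2w and yR^2w.
First-order correspondent: ∀x ∀y ∀z ((xR²y ∧ xR²z) → ∃w (yR²w ∧ zR²w)).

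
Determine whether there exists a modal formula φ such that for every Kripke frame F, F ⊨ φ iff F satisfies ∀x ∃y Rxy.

This is a Sahlqvist condition; the D axiom □r → ◇r defines it.

Yes — defined by □r → ◇r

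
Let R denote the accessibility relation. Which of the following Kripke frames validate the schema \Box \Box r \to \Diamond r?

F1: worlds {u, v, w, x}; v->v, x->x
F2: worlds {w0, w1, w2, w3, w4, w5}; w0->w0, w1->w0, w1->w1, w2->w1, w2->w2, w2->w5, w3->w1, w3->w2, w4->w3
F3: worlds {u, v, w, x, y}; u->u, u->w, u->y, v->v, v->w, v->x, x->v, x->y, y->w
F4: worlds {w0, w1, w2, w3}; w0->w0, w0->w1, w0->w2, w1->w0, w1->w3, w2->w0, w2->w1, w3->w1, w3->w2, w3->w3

F4

This is the axiom for a generalized confluence (Geach) condition; its first-order frame correspondent is \forall x \exists w (x R^2 w \wedge xRw).
F1: fails — at u but no t with uR²t and uRt.
F2: fails — at w4 but no w with w4R²w and w4Rw.
F3: fails — at w but no t with wR²t and wRt.
F4: holds.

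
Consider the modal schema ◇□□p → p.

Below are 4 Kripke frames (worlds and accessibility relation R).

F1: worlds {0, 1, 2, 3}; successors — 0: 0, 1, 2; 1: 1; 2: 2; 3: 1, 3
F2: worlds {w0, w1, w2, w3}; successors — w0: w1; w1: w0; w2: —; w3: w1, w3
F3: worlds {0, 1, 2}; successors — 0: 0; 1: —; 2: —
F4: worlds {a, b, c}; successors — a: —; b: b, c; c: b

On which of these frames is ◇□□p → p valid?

The schema corresponds to a generalized confluence (Geach) condition: ∀x ∀y (xRy → ∃w (yR²w ∧ x = w)).
F1: fails — 0R1 but no w with 1R²w and 0=w.
F2: fails — w0Rw1 but no w with w1R²w and w0=w.
F3: ✓.
F4: ✓.
Valid on: F3, F4.

F3, F4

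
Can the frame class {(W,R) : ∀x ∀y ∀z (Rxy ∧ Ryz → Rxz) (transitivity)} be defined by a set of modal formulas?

Yes: it is transitivity, defined by the 4 schema □q → □□q.
Suppose □q→□□q is valid. Take Rxy, Ryz and set V(q)={w : Rxw}. Then □q at x, so □□q at x, so □q at y, so q at z, i.e. Rxz.

Definable; □q → □□q defines it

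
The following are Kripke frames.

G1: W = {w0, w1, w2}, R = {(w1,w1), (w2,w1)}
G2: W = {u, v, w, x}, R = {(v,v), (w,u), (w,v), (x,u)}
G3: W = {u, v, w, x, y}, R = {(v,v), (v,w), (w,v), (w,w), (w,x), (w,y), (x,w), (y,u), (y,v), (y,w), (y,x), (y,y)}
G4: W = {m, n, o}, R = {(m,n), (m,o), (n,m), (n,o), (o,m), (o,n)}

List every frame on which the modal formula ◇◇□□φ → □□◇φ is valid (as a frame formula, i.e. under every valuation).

G1, G2, G4

The schema corresponds to a generalized confluence (Geach) condition: ∀x ∀y ∀z ((xR²y ∧ xR²z) → ∃w (yR²w ∧ zRw)).
G1: ✓.
G2: ✓.
G3: fails — wR²u, wR²u but no t with uR²t and uRt.
G4: ✓.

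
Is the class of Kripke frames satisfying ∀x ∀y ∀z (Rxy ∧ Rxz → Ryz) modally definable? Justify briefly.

The condition is the Euclidean property. A defining modal formula is ◇p → □◇p.
Suppose ◇p→□◇p is valid. Take Rxy, Rxz and set V(p)={y}. Then ◇p at x, so □◇p at x, so ◇p at z, so some w with Rzw has p; w=y, i.e. Rzy. By symmetry of the argument, Ryz.

Yes, by ◇p → □◇p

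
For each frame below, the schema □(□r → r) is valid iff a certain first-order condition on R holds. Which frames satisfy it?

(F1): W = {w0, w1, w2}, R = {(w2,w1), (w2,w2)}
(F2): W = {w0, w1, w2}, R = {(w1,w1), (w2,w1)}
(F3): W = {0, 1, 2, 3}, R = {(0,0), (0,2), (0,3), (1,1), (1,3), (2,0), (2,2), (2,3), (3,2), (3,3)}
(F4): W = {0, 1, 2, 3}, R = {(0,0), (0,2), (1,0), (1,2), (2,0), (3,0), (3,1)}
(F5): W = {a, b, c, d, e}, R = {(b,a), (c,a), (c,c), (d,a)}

(F2), (F3)

Frame correspondent (Sahlqvist): ∀x ∀y (Rxy → Ryy) — i.e. shift-reflexivity.
(F1): fails — Rw2w1 but not Rw1w1.
(F2): satisfies the condition.
(F3): satisfies the condition.
(F4): fails — R02 but not R22.
(F5): fails — Rca but not Raa.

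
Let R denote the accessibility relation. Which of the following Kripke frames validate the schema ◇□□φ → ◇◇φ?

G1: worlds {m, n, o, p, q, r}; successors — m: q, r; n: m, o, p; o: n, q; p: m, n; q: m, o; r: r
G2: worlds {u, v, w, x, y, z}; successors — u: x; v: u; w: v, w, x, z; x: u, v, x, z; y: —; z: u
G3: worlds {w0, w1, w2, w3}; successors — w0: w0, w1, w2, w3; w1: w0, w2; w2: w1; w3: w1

G2, G3

Frame correspondent (Sahlqvist): ∀x ∀y (xRy → ∃w (yR²w ∧ xR²w)) — i.e. a generalized confluence (Geach) condition.
G1: fails — oRq but no w with qR²w and oR²w.
G2: satisfies the condition.
G3: satisfies the condition.
Valid on: G2, G3.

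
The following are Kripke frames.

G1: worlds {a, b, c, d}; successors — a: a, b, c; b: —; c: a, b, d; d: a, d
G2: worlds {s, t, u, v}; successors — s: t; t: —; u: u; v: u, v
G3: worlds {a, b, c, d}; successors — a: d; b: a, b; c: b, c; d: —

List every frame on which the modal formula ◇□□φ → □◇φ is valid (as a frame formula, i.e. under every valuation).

none

The schema corresponds to a generalized confluence (Geach) condition: ∀x ∀y ∀z ((xRy ∧ xRz) → ∃w (yR²w ∧ zRw)).
G1: fails — aRa, aRb but no w with aR²w and bRw.
G2: fails — sRt, sRt but no w with tR²w and tRw.
G3: fails — aRd, aRd but no w with dR²w and dRw.
Valid on no frame.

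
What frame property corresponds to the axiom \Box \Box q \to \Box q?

Suppose □□q→□q is valid. Take Rxy and set V(q)={w : xR²w}. Then □□q at x, so □q at x, so q at y, i.e. ∃z(Rxz∧Rzy).

Density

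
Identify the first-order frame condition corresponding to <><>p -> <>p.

transitivity: forall x forall y forall z (Rxy & Ryz -> Rxz)

This is a form of the 4 axiom.
It corresponds to transitivity: forall x forall y forall z (Rxy & Ryz -> Rxz).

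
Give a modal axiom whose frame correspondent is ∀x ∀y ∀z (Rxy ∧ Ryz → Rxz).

This is transitivity; the standard corresponding axiom is 4: □q → □□q.
Suppose □q→□□q is valid. Take Rxy, Ryz and set V(q)={w : Rxw}. Then □q at x, so □□q at x, so □q at y, so q at z, i.e. Rxz.

□q → □□q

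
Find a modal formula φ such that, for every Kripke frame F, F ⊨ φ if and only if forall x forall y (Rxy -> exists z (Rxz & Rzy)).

This is density; the standard corresponding axiom is C4: □□q → □q.

□□q → □q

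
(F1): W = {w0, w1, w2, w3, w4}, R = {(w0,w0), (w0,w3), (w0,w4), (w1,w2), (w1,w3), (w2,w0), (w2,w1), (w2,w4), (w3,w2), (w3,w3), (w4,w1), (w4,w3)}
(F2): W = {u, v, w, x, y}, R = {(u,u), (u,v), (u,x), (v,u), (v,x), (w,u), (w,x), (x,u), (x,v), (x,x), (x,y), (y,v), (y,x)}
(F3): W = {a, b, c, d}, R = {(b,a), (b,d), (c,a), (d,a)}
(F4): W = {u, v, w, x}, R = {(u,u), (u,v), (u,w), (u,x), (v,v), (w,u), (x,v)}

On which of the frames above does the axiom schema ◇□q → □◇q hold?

(F2)

Frame correspondent (Sahlqvist): ∀x ∀y ∀z (Rxy ∧ Rxz → ∃w (Ryw ∧ Rzw)) — i.e. convergence.
(F1): fails — Rw1w2 and Rw1w3 but w2 and w3 have no common successor.
(F2): holds.
(F3): fails — Rba and Rba but a and a have no common successor.
(F4): fails — Ruv and Ruw but v and w have no common successor.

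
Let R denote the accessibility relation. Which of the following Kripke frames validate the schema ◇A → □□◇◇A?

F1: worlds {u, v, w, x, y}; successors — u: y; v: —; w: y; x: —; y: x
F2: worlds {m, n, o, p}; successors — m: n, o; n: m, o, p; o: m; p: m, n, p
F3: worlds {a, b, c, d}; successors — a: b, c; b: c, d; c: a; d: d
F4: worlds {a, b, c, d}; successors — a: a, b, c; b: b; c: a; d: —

This is the axiom for a generalized confluence (Geach) condition; its first-order frame correspondent is ∀x ∀y ∀z ((xRy ∧ xR²z) → ∃w (y = w ∧ zR²w)).
F1: fails — uRy, uR²x but no t with y=t and xR²t.
F2: fails — mRn, mR²m but no w with n=w and mR²w.
F3: fails — aRb, aR²a but no w with b=w and aR²w.
F4: fails — aRa, aR²b but no w with a=w and bR²w.

none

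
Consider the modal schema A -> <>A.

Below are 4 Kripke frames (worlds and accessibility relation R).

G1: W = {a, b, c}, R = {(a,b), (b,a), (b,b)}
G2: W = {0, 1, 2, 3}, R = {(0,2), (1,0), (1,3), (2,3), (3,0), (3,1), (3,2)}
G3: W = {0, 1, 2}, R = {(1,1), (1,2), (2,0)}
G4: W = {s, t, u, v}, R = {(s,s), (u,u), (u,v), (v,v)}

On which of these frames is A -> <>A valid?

The schema corresponds to reflexivity: forall x Rxx.
G1: fails — world a does not see itself.
G2: fails — world 0 does not see itself.
G3: fails — world 0 does not see itself.
G4: fails — world t does not see itself.
Valid on no frame.

none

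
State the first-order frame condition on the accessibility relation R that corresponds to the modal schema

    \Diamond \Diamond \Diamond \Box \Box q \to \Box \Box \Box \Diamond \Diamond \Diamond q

This is a Sahlqvist (Geach-type) schema ◇^3□^2q → □^3◇^3q.
Minimal-valuation argument: fix x; take any y with xR^3y and any z with xR^3z. Set V(q) to the set of worlds R-reachable from y in exactly 2 steps. Then □^2q holds at y, so the antecedent holds at x; validity forces ◇^3q at z, giving a w with zR^3w and yR^2w.
First-order correspondent: \forall x \forall y \forall z ((x R^3 y \wedge x R^3 z) \to \exists w (y R^2 w \wedge z R^3 w)).

\forall x \forall y \forall z ((x R^3 y \wedge x R^3 z) \to \exists w (y R^2 w \wedge z R^3 w))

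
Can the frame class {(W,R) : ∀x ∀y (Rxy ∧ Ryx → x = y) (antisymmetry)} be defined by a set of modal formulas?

Any modally definable frame class is closed under surjective bounded morphisms.
The 4-cycle (worlds a,b,c,d with a→b→c→d→a) is antisymmetric. Sending even-indexed worlds to s and odd-indexed worlds to t is a surjective bounded morphism onto the two-world frame with s↔t, which is not antisymmetric.
So the class is not modally definable.

No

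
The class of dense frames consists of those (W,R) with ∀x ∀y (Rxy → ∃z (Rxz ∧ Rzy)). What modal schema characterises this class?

□□r → □r

The condition is density. The C4 schema □□r → □r defines it.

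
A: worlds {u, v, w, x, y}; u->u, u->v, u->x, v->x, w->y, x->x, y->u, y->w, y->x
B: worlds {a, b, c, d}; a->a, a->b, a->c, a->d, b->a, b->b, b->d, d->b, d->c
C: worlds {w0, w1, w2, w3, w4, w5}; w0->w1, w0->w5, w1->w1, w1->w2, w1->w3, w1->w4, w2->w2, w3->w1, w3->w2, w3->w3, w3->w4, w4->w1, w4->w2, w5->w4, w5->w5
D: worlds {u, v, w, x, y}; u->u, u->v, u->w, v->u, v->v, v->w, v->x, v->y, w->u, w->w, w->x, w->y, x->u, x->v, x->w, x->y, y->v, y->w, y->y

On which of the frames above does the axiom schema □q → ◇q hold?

A, C, D

This is the axiom for seriality; its first-order frame correspondent is ∀x ∃y Rxy.
A: condition met.
B: fails — world c has no successor.
C: condition met.
D: condition met.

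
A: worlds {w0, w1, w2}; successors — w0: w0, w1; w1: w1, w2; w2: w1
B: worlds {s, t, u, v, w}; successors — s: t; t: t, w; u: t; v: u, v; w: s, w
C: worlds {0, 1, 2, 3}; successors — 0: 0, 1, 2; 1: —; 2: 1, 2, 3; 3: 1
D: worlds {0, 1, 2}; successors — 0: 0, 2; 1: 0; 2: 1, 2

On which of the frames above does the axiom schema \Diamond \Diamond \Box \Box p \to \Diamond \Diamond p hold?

A, B, D

This is the axiom for a generalized confluence (Geach) condition; its first-order frame correspondent is \forall x \forall y (x R^2 y \to \exists w (y R^2 w \wedge x R^2 w)).
A: holds.
B: holds.
C: fails — 0R²1 but no w with 1R²w and 0R²w.
D: holds.
Valid on: A, B, D.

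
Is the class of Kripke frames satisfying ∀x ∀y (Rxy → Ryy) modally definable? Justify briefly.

Yes, by □(□r → r)

Yes: it is shift-reflexivity, defined by the T□ schema □(□r → r).
Suppose □(□r→r) is valid. Take Rxy and set V(r)={w : Ryw}. Then at y, □r holds; since □(□r→r) at x, □r→r at y, so r at y, i.e. Ryy.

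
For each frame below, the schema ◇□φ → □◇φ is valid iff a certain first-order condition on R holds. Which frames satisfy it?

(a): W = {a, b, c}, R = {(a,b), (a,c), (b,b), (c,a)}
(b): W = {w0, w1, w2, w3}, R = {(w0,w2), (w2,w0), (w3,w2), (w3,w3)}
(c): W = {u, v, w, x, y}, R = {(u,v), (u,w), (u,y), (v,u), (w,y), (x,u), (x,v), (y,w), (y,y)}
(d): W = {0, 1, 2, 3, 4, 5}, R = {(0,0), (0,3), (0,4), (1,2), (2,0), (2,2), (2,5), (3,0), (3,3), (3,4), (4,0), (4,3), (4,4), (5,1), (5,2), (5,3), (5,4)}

none

The schema corresponds to convergence: ∀x ∀y ∀z (Rxy ∧ Rxz → ∃w (Ryw ∧ Rzw)).
(a): fails — Rac and Rab but c and b have no common successor.
(b): fails — Rw3w2 and Rw3w3 but w2 and w3 have no common successor.
(c): fails — Ruv and Ruw but v and w have no common successor.
(d): fails — R53 and R51 but 3 and 1 have no common successor.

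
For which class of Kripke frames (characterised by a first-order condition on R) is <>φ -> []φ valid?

partial functionality: forall x forall y forall z (Rxy & Rxz -> y = z)

Suppose ◇φ→□φ is valid. Take Rxy, Rxz and set V(φ)={y}. Then ◇φ at x, so □φ at x, so φ at z, i.e. z=y.
The converse is a direct semantic check.
So the correspondent is partial functionality.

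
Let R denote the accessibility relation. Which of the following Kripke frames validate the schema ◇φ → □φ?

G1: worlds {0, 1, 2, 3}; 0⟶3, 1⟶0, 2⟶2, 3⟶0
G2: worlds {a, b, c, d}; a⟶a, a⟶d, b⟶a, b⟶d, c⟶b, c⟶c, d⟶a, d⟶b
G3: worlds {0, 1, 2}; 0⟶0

G1, G3

This is the axiom for partial functionality; its first-order frame correspondent is ∀x ∀y ∀z (Rxy ∧ Rxz → y = z).
G1: satisfies the condition.
G2: fails — a sees both a and d.
G3: satisfies the condition.
Valid on: G1, G3.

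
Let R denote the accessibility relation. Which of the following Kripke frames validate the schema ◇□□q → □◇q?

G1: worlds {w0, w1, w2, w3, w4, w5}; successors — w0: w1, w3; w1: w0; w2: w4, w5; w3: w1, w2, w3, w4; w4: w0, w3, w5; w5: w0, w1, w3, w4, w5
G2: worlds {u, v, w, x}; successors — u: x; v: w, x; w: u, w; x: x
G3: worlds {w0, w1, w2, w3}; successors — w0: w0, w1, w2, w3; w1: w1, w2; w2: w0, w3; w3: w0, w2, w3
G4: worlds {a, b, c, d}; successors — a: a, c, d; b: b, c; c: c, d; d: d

G3, G4

The schema corresponds to a generalized confluence (Geach) condition: ∀x ∀y ∀z ((xRy ∧ xRz) → ∃w (yR²w ∧ zRw)).
G1: fails — w0Rw1, w0Rw1 but no w with w1R²w and w1Rw.
G2: fails — vRx, vRw but no t with xR²t and wRt.
G3: satisfies the condition.
G4: satisfies the condition.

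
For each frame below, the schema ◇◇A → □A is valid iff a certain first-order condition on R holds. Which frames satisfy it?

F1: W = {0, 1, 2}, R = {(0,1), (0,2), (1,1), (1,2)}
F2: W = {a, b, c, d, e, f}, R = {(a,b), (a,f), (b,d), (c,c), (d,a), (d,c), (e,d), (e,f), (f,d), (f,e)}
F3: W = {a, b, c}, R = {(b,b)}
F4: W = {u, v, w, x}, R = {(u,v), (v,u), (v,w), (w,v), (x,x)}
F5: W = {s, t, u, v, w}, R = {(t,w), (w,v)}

F3

This is the axiom for a generalized confluence (Geach) condition; its first-order frame correspondent is ∀x ∀y ∀z ((xR²y ∧ xRz) → ∃w (y = w ∧ z = w)).
F1: fails — 0R²1, 0R2 but 1 ≠ 2.
F2: fails — aR²d, aRb but d ≠ b.
F3: ✓.
F4: fails — uR²u, uRv but u ≠ v.
F5: fails — tR²v, tRw but v ≠ w.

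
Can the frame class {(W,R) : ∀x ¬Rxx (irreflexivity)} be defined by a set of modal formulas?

If a class were modally definable it would be closed under surjective bounded morphisms (Goldblatt–Thomason).
The 5-cycle (worlds 0,1,2,3,4 with 0→1→2→3→4→0) is irreflexive, and the map sending every world to a single reflexive point • is a surjective bounded morphism (forth: every edge maps to (•,•); back: every world has a successor). So any modal formula valid on the 5-cycle is also valid on the reflexive point, which is not irreflexive.
So the class is not modally definable.

No — not modally definable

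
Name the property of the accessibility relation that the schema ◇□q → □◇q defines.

This schema is the .2 axiom.
Its frame correspondent is convergence — ∀x ∀y ∀z (Rxy ∧ Rxz → ∃w (Ryw ∧ Rzw)).

convergence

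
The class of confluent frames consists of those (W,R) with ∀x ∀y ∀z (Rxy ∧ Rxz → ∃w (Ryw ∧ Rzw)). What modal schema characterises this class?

◇□r → □◇r

The condition is convergence. The .2 schema ◇□r → □◇r defines it.
Suppose ◇□r→□◇r is valid. Take Rxy, Rxz and set V(r)={w : Ryw}. Then □r at y so ◇□r at x, so □◇r at x, so ◇r at z, giving w with Rzw and Ryw.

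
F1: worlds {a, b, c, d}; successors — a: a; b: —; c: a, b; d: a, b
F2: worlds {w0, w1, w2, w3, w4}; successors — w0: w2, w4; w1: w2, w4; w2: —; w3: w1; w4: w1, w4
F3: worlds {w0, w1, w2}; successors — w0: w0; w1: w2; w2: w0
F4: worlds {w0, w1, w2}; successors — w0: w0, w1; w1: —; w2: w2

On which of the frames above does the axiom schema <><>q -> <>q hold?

Frame correspondent (Sahlqvist): forall x forall y forall z (Rxy & Ryz -> Rxz) — i.e. transitivity.
F1: condition met.
F2: fails — Rw0w4 and Rw4w1 but not Rw0w1.
F3: fails — Rw1w2 and Rw2w0 but not Rw1w0.
F4: condition met.
Valid on: F1, F4.

F1, F4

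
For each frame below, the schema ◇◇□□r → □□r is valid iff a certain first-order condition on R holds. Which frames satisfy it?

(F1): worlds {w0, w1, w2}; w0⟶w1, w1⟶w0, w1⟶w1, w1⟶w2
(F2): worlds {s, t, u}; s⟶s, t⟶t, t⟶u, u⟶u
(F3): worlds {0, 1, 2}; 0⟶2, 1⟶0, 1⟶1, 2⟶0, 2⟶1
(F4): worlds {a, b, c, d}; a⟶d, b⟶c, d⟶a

This is the axiom for a generalized confluence (Geach) condition; its first-order frame correspondent is ∀x ∀y ∀z ((xR²y ∧ xR²z) → ∃w (yR²w ∧ z = w)).
(F1): fails — w0R²w2, w0R²w0 but no w with w2R²w and w0=w.
(F2): fails — tR²u, tR²t but no w with uR²w and t=w.
(F3): fails — 1R²0, 1R²2 but no w with 0R²w and 2=w.
(F4): ✓.

(F4)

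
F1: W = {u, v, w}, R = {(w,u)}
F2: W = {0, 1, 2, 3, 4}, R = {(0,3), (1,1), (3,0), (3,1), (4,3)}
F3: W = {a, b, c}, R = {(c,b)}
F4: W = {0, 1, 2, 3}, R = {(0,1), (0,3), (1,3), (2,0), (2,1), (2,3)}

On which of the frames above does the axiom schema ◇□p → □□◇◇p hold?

This is the axiom for a generalized confluence (Geach) condition; its first-order frame correspondent is ∀x ∀y ∀z ((xRy ∧ xR²z) → ∃w (yRw ∧ zR²w)).
F1: ✓.
F2: fails — 3R0, 3R²1 but no w with 0Rw and 1R²w.
F3: ✓.
F4: fails — 0R1, 0R²3 but no w with 1Rw and 3R²w.

F1, F3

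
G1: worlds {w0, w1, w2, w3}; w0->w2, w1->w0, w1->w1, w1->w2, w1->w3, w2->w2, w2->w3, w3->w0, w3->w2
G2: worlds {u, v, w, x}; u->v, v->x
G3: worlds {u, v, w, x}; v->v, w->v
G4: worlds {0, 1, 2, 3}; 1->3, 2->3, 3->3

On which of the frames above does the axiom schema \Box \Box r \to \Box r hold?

The schema corresponds to density: \forall x \forall y (Rxy \to \exists z (Rxz \wedge Rzy)).
G1: fails — Rw3w0 but no z with Rw3z and Rzw0.
G2: fails — Ruv but no z with Ruz and Rzv.
G3: satisfies the condition.
G4: satisfies the condition.

G3, G4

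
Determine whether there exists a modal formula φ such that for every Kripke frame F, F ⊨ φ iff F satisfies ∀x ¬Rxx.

Not modally definable

If a class were modally definable it would be closed under surjective bounded morphisms (Goldblatt–Thomason).
The 4-cycle (worlds a,b,c,d with a→b→c→d→a) is irreflexive, and the map sending every world to a single reflexive point • is a surjective bounded morphism (forth: every edge maps to (•,•); back: every world has a successor). So any modal formula valid on the 4-cycle is also valid on the reflexive point, which is not irreflexive.
So the class is not modally definable.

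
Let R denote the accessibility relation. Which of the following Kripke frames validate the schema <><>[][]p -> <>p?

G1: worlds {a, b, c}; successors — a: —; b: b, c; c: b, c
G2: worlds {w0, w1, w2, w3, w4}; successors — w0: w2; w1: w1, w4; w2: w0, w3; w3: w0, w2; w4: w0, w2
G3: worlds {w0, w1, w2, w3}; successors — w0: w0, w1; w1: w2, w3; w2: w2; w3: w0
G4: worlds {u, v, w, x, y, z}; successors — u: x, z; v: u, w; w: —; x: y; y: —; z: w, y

G1

The schema corresponds to a generalized confluence (Geach) condition: forall x forall y (x R^2 y -> exists w (y R^2 w & xRw)).
G1: holds.
G2: fails — w0R²w0 but no w with w0R²w and w0Rw.
G3: fails — w0R²w2 but no w with w2R²w and w0Rw.
G4: fails — uR²w but no t with wR²t and uRt.
Valid on: G1.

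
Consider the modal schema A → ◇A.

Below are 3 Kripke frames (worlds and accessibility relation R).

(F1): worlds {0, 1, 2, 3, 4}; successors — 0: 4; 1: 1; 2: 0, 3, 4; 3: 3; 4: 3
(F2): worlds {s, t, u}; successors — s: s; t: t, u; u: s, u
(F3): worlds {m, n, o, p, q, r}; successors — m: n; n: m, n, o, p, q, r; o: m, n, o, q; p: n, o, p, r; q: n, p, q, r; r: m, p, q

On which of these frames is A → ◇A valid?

This is the axiom for reflexivity; its first-order frame correspondent is ∀x Rxx.
(F1): fails — world 0 does not see itself.
(F2): ✓.
(F3): fails — world m does not see itself.

(F2)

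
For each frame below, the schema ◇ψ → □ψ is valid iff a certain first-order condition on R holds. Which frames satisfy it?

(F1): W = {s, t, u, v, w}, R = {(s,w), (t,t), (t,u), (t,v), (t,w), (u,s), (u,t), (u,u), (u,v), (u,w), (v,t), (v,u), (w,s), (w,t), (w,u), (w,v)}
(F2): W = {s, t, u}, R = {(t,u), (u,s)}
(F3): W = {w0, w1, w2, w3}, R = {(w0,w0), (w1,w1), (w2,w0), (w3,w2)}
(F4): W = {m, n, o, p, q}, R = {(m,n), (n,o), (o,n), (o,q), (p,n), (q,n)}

The schema corresponds to partial functionality: ∀x ∀y ∀z (Rxy ∧ Rxz → y = z).
(F1): fails — t sees both t and u.
(F2): condition met.
(F3): condition met.
(F4): fails — o sees both n and q.

(F2), (F3)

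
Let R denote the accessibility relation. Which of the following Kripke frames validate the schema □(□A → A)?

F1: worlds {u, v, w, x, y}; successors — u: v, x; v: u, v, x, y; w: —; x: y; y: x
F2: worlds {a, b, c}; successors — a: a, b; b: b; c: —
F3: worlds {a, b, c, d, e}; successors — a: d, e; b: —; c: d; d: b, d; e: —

F2

Frame correspondent (Sahlqvist): ∀x ∀y (Rxy → Ryy) — i.e. shift-reflexivity.
F1: fails — Ryx but not Rxx.
F2: satisfies the condition.
F3: fails — Rae but not Ree.
Valid on: F2.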